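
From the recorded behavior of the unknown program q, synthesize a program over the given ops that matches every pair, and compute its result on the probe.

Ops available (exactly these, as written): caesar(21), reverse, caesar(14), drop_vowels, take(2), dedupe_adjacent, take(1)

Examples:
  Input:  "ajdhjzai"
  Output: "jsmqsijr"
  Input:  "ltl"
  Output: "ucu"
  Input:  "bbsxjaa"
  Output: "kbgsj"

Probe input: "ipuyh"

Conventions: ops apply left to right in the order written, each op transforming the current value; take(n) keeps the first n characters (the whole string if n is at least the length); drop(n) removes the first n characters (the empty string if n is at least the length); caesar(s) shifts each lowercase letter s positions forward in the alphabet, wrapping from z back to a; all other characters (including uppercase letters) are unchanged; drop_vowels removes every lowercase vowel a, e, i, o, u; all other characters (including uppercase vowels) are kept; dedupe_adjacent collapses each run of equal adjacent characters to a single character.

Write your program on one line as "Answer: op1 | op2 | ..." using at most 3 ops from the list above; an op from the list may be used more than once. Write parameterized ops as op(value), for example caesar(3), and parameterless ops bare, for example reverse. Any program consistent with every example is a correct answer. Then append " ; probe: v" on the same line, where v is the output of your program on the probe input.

caesar(14) | caesar(21) | dedupe_adjacent ; probe: "rydhq"

Check, running the answer program on each example:
  "ajdhjzai" -> "oxrvxnow" -> "jsmqsijr" -> "jsmqsijr"
  "ltl" -> "zhz" -> "ucu" -> "ucu"
  "bbsxjaa" -> "ppglxoo" -> "kkbgsjj" -> "kbgsj"
  probe: "ipuyh" -> "wdimv" -> "rydhq" -> "rydhq"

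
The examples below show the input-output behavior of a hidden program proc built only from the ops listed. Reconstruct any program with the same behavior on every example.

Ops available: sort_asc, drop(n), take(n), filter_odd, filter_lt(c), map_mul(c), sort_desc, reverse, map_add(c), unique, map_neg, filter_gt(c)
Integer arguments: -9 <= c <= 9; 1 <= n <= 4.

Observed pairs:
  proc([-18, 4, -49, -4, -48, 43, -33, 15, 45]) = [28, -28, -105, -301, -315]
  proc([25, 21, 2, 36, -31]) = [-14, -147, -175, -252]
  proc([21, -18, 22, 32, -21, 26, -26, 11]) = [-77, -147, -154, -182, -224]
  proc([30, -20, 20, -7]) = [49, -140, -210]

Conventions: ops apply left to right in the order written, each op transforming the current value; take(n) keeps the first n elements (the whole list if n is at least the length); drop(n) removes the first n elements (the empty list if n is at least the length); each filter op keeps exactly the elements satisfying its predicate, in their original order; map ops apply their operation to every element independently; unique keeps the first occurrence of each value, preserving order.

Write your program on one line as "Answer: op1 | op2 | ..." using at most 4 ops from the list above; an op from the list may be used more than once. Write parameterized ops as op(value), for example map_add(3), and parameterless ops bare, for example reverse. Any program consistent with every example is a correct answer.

filter_gt(-8) | map_mul(-7) | sort_asc | reverse

Check, running the answer program on each example:
  [-18, 4, -49, -4, -48, 43, -33, 15, 45] -> [4, -4, 43, 15, 45] -> [-28, 28, -301, -105, -315] -> [-315, -301, -105, -28, 28] -> [28, -28, -105, -301, -315]
  [25, 21, 2, 36, -31] -> [25, 21, 2, 36] -> [-175, -147, -14, -252] -> [-252, -175, -147, -14] -> [-14, -147, -175, -252]
  [21, -18, 22, 32, -21, 26, -26, 11] -> [21, 22, 32, 26, 11] -> [-147, -154, -224, -182, -77] -> [-224, -182, -154, -147, -77] -> [-77, -147, -154, -182, -224]
  [30, -20, 20, -7] -> [30, 20, -7] -> [-210, -140, 49] -> [-210, -140, 49] -> [49, -140, -210]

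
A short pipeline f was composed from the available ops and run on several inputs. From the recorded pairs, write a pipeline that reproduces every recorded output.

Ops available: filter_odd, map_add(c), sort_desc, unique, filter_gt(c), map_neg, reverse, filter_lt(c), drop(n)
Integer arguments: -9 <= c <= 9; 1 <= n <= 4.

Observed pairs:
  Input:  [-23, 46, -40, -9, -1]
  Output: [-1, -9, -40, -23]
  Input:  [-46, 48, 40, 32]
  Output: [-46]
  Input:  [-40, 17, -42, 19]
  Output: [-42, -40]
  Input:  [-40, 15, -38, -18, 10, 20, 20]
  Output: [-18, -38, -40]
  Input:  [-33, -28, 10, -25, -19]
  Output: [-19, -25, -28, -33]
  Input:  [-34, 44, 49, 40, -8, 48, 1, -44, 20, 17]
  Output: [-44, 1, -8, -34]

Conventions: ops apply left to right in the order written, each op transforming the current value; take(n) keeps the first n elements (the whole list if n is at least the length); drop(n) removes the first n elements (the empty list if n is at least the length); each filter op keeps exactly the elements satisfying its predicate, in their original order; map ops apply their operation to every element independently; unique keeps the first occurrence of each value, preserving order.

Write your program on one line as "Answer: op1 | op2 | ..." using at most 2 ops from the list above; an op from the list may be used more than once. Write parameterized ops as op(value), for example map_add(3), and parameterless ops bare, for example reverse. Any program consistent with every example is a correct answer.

reverse | filter_lt(3)

Check, running the answer program on each example:
  [-23, 46, -40, -9, -1] -> [-1, -9, -40, 46, -23] -> [-1, -9, -40, -23]
  [-46, 48, 40, 32] -> [32, 40, 48, -46] -> [-46]
  [-40, 17, -42, 19] -> [19, -42, 17, -40] -> [-42, -40]
  [-40, 15, -38, -18, 10, 20, 20] -> [20, 20, 10, -18, -38, 15, -40] -> [-18, -38, -40]
  [-33, -28, 10, -25, -19] -> [-19, -25, 10, -28, -33] -> [-19, -25, -28, -33]
  [-34, 44, 49, 40, -8, 48, 1, -44, 20, 17] -> [17, 20, -44, 1, 48, -8, 40, 49, 44, -34] -> [-44, 1, -8, -34]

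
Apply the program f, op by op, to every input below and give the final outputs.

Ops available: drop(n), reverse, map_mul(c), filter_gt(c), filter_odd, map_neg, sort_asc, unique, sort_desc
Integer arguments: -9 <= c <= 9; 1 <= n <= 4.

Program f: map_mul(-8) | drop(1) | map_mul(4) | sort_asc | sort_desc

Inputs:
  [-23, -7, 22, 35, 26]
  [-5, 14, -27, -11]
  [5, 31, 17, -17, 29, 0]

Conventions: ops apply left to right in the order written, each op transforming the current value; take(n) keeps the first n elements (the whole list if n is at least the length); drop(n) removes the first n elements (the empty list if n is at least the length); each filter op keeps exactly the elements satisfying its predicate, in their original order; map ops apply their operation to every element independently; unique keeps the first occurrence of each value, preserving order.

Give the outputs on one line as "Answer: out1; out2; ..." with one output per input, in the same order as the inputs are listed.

[224, -704, -832, -1120]; [864, 352, -448]; [544, 0, -544, -928, -992]

Execution, op by op:
  [-23, -7, 22, 35, 26] -> [184, 56, -176, -280, -208] -> [56, -176, -280, -208] -> [224, -704, -1120, -832] -> [-1120, -832, -704, 224] -> [224, -704, -832, -1120]
  [-5, 14, -27, -11] -> [40, -112, 216, 88] -> [-112, 216, 88] -> [-448, 864, 352] -> [-448, 352, 864] -> [864, 352, -448]
  [5, 31, 17, -17, 29, 0] -> [-40, -248, -136, 136, -232, 0] -> [-248, -136, 136, -232, 0] -> [-992, -544, 544, -928, 0] -> [-992, -928, -544, 0, 544] -> [544, 0, -544, -928, -992]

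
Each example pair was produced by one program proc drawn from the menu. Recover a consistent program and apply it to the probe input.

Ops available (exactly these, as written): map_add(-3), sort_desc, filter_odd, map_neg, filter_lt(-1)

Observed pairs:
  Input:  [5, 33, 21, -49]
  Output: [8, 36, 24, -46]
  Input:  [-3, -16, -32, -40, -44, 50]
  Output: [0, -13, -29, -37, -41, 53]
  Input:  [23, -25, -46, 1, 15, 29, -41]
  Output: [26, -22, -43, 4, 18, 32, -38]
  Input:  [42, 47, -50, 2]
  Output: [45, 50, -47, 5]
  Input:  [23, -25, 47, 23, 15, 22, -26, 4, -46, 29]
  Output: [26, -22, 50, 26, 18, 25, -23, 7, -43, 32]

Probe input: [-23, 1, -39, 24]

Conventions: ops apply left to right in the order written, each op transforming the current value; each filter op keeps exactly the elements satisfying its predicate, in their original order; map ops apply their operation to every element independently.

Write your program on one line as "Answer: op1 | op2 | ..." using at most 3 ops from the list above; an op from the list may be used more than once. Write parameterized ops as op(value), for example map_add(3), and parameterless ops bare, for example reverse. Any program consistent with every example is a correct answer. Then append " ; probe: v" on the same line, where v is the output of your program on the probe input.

map_neg | map_add(-3) | map_neg ; probe: [-20, 4, -36, 27]

Check, running the answer program on each example:
  [5, 33, 21, -49] -> [-5, -33, -21, 49] -> [-8, -36, -24, 46] -> [8, 36, 24, -46]
  [-3, -16, -32, -40, -44, 50] -> [3, 16, 32, 40, 44, -50] -> [0, 13, 29, 37, 41, -53] -> [0, -13, -29, -37, -41, 53]
  [23, -25, -46, 1, 15, 29, -41] -> [-23, 25, 46, -1, -15, -29, 41] -> [-26, 22, 43, -4, -18, -32, 38] -> [26, -22, -43, 4, 18, 32, -38]
  [42, 47, -50, 2] -> [-42, -47, 50, -2] -> [-45, -50, 47, -5] -> [45, 50, -47, 5]
  [23, -25, 47, 23, 15, 22, -26, 4, -46, 29] -> [-23, 25, -47, -23, -15, -22, 26, -4, 46, -29] -> [-26, 22, -50, -26, -18, -25, 23, -7, 43, -32] -> [26, -22, 50, 26, 18, 25, -23, 7, -43, 32]
  probe: [-23, 1, -39, 24] -> [23, -1, 39, -24] -> [20, -4, 36, -27] -> [-20, 4, -36, 27]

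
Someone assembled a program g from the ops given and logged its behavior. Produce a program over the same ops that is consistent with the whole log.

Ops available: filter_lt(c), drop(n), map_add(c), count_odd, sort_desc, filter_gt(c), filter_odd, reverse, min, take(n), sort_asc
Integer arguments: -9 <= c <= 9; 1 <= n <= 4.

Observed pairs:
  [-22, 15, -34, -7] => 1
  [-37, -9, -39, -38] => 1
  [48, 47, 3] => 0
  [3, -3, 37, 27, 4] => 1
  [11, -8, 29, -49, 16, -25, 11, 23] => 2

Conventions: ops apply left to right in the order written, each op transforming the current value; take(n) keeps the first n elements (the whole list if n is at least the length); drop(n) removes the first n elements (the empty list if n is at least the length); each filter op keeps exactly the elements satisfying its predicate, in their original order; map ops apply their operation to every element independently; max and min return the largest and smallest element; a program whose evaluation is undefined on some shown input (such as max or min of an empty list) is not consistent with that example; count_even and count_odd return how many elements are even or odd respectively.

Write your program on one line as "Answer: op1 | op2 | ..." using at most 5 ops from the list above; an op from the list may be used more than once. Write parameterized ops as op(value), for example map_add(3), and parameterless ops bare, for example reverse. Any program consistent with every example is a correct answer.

drop(1) | sort_desc | reverse | map_add(-7) | count_odd

Check, running the answer program on each example:
  [-22, 15, -34, -7] -> [15, -34, -7] -> [15, -7, -34] -> [-34, -7, 15] -> [-41, -14, 8] -> 1
  [-37, -9, -39, -38] -> [-9, -39, -38] -> [-9, -38, -39] -> [-39, -38, -9] -> [-46, -45, -16] -> 1
  [48, 47, 3] -> [47, 3] -> [47, 3] -> [3, 47] -> [-4, 40] -> 0
  [3, -3, 37, 27, 4] -> [-3, 37, 27, 4] -> [37, 27, 4, -3] -> [-3, 4, 27, 37] -> [-10, -3, 20, 30] -> 1
  [11, -8, 29, -49, 16, -25, 11, 23] -> [-8, 29, -49, 16, -25, 11, 23] -> [29, 23, 16, 11, -8, -25, -49] -> [-49, -25, -8, 11, 16, 23, 29] -> [-56, -32, -15, 4, 9, 16, 22] -> 2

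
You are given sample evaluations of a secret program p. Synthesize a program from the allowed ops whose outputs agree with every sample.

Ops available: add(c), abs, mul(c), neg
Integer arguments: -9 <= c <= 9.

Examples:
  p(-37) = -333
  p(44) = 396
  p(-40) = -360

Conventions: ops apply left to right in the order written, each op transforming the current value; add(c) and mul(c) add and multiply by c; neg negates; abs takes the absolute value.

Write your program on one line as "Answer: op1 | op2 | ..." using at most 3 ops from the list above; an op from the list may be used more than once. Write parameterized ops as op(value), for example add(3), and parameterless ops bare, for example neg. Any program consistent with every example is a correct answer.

neg | mul(-9)

Check, running the answer program on each example:
  -37 -> 37 -> -333
  44 -> -44 -> 396
  -40 -> 40 -> -360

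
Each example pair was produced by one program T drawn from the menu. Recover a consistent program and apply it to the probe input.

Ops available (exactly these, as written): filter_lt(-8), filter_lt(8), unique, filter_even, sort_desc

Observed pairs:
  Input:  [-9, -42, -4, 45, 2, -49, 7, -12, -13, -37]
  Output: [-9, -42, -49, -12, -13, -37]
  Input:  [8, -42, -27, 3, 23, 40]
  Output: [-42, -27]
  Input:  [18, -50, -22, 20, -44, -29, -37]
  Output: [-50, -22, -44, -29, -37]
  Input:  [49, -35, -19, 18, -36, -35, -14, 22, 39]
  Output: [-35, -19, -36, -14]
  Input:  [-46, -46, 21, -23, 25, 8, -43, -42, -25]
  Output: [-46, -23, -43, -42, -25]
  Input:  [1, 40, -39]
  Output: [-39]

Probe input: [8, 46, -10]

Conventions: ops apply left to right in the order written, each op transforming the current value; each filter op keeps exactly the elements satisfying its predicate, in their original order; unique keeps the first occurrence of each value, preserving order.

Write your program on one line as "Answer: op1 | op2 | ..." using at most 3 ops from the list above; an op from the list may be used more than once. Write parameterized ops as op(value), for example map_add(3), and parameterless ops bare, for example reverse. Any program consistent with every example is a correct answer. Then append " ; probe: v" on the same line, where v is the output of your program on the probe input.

filter_lt(-8) | unique ; probe: [-10]

Check, running the answer program on each example:
  [-9, -42, -4, 45, 2, -49, 7, -12, -13, -37] -> [-9, -42, -49, -12, -13, -37] -> [-9, -42, -49, -12, -13, -37]
  [8, -42, -27, 3, 23, 40] -> [-42, -27] -> [-42, -27]
  [18, -50, -22, 20, -44, -29, -37] -> [-50, -22, -44, -29, -37] -> [-50, -22, -44, -29, -37]
  [49, -35, -19, 18, -36, -35, -14, 22, 39] -> [-35, -19, -36, -35, -14] -> [-35, -19, -36, -14]
  [-46, -46, 21, -23, 25, 8, -43, -42, -25] -> [-46, -46, -23, -43, -42, -25] -> [-46, -23, -43, -42, -25]
  [1, 40, -39] -> [-39] -> [-39]
  probe: [8, 46, -10] -> [-10] -> [-10]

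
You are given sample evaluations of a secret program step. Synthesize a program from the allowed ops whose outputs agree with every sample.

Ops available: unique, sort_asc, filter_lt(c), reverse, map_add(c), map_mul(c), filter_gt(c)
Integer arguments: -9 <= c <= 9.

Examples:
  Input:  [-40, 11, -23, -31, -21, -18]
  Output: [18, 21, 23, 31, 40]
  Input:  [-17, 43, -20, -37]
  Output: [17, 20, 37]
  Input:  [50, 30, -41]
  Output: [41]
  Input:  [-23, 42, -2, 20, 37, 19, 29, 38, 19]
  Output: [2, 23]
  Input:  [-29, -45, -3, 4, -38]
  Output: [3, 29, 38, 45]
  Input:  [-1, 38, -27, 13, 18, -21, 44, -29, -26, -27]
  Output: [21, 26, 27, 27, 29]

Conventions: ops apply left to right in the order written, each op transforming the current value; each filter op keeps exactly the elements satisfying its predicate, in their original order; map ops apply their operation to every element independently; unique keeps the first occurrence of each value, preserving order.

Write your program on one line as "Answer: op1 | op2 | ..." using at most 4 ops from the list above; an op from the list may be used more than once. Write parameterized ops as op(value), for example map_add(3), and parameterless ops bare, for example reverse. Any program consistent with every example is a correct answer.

map_mul(-1) | filter_gt(1) | sort_asc

Check, running the answer program on each example:
  [-40, 11, -23, -31, -21, -18] -> [40, -11, 23, 31, 21, 18] -> [40, 23, 31, 21, 18] -> [18, 21, 23, 31, 40]
  [-17, 43, -20, -37] -> [17, -43, 20, 37] -> [17, 20, 37] -> [17, 20, 37]
  [50, 30, -41] -> [-50, -30, 41] -> [41] -> [41]
  [-23, 42, -2, 20, 37, 19, 29, 38, 19] -> [23, -42, 2, -20, -37, -19, -29, -38, -19] -> [23, 2] -> [2, 23]
  [-29, -45, -3, 4, -38] -> [29, 45, 3, -4, 38] -> [29, 45, 3, 38] -> [3, 29, 38, 45]
  [-1, 38, -27, 13, 18, -21, 44, -29, -26, -27] -> [1, -38, 27, -13, -18, 21, -44, 29, 26, 27] -> [27, 21, 29, 26, 27] -> [21, 26, 27, 27, 29]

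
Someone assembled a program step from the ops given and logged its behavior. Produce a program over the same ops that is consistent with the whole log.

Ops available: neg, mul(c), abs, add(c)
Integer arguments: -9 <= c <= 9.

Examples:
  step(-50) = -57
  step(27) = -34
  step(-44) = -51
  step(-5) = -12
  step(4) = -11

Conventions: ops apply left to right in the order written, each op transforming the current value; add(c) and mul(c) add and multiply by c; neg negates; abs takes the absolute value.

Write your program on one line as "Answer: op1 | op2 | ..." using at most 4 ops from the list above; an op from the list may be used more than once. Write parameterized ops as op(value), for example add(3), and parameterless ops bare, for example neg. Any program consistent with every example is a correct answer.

neg | abs | neg | add(-7)

Check, running the answer program on each example:
  -50 -> 50 -> 50 -> -50 -> -57
  27 -> -27 -> 27 -> -27 -> -34
  -44 -> 44 -> 44 -> -44 -> -51
  -5 -> 5 -> 5 -> -5 -> -12
  4 -> -4 -> 4 -> -4 -> -11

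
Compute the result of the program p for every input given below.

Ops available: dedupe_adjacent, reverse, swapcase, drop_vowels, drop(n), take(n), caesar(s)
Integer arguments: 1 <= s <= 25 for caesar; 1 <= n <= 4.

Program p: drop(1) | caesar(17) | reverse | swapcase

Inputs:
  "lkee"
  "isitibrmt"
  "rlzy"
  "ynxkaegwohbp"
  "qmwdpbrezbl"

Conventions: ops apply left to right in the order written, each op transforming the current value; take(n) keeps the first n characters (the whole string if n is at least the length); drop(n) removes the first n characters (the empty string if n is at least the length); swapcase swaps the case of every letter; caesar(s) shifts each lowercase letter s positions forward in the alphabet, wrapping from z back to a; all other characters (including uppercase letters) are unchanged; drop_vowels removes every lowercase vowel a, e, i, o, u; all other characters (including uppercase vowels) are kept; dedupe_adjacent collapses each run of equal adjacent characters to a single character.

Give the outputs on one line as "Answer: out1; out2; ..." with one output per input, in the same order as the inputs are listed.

"VVB"; "KDISZKZJ"; "PQC"; "GSYFNXVRBOE"; "CSQVISGUND"

Execution, op by op:
  "lkee" -> "kee" -> "bvv" -> "vvb" -> "VVB"
  "isitibrmt" -> "sitibrmt" -> "jzkzsidk" -> "kdiszkzj" -> "KDISZKZJ"
  "rlzy" -> "lzy" -> "cqp" -> "pqc" -> "PQC"
  "ynxkaegwohbp" -> "nxkaegwohbp" -> "eobrvxnfysg" -> "gsyfnxvrboe" -> "GSYFNXVRBOE"
  "qmwdpbrezbl" -> "mwdpbrezbl" -> "dnugsivqsc" -> "csqvisgund" -> "CSQVISGUND"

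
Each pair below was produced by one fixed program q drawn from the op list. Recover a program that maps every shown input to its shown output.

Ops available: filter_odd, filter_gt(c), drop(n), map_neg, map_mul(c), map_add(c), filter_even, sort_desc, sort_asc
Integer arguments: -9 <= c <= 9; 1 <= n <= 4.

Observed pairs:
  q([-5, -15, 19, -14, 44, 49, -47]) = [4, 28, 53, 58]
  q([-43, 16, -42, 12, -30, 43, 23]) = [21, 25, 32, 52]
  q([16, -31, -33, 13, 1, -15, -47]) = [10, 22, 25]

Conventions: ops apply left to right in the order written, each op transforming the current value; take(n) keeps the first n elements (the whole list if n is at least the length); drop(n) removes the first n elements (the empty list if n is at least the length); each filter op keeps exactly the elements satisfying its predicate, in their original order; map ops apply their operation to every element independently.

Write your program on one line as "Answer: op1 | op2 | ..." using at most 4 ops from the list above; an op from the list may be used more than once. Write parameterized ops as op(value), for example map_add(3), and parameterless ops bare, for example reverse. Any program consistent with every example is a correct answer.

map_add(9) | sort_asc | filter_gt(2)

Check, running the answer program on each example:
  [-5, -15, 19, -14, 44, 49, -47] -> [4, -6, 28, -5, 53, 58, -38] -> [-38, -6, -5, 4, 28, 53, 58] -> [4, 28, 53, 58]
  [-43, 16, -42, 12, -30, 43, 23] -> [-34, 25, -33, 21, -21, 52, 32] -> [-34, -33, -21, 21, 25, 32, 52] -> [21, 25, 32, 52]
  [16, -31, -33, 13, 1, -15, -47] -> [25, -22, -24, 22, 10, -6, -38] -> [-38, -24, -22, -6, 10, 22, 25] -> [10, 22, 25]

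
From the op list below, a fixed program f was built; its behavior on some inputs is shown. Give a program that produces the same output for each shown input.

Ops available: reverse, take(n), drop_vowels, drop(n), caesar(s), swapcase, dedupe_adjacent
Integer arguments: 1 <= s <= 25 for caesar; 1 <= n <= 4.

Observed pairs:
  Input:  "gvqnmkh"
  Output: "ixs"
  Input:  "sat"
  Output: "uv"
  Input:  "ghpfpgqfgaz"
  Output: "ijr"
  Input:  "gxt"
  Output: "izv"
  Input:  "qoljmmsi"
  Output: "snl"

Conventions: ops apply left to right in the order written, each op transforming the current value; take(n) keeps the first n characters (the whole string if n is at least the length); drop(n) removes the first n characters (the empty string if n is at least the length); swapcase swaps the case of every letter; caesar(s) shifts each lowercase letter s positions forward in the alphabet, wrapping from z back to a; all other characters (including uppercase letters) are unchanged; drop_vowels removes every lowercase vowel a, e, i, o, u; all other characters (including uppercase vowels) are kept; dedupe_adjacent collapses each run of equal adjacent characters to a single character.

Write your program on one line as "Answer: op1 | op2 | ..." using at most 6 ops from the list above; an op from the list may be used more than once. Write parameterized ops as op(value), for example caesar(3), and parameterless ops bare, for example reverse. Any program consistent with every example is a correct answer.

drop_vowels | dedupe_adjacent | take(3) | caesar(3) | caesar(25)

Check, running the answer program on each example:
  "gvqnmkh" -> "gvqnmkh" -> "gvqnmkh" -> "gvq" -> "jyt" -> "ixs"
  "sat" -> "st" -> "st" -> "st" -> "vw" -> "uv"
  "ghpfpgqfgaz" -> "ghpfpgqfgz" -> "ghpfpgqfgz" -> "ghp" -> "jks" -> "ijr"
  "gxt" -> "gxt" -> "gxt" -> "gxt" -> "jaw" -> "izv"
  "qoljmmsi" -> "qljmms" -> "qljms" -> "qlj" -> "tom" -> "snl"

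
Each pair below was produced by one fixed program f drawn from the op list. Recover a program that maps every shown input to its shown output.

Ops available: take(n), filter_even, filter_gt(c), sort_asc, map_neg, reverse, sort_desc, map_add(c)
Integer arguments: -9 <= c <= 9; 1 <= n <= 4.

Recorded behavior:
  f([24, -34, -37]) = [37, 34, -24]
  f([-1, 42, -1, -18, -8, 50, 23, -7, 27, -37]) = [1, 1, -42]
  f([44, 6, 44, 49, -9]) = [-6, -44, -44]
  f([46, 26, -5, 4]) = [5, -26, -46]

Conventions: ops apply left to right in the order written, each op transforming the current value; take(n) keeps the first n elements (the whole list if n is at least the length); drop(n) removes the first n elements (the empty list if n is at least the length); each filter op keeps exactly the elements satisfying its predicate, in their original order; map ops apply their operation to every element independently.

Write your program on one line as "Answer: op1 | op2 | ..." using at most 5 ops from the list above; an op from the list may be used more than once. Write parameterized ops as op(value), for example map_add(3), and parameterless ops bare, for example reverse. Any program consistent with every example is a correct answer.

take(3) | sort_asc | reverse | map_neg | reverse

Check, running the answer program on each example:
  [24, -34, -37] -> [24, -34, -37] -> [-37, -34, 24] -> [24, -34, -37] -> [-24, 34, 37] -> [37, 34, -24]
  [-1, 42, -1, -18, -8, 50, 23, -7, 27, -37] -> [-1, 42, -1] -> [-1, -1, 42] -> [42, -1, -1] -> [-42, 1, 1] -> [1, 1, -42]
  [44, 6, 44, 49, -9] -> [44, 6, 44] -> [6, 44, 44] -> [44, 44, 6] -> [-44, -44, -6] -> [-6, -44, -44]
  [46, 26, -5, 4] -> [46, 26, -5] -> [-5, 26, 46] -> [46, 26, -5] -> [-46, -26, 5] -> [5, -26, -46]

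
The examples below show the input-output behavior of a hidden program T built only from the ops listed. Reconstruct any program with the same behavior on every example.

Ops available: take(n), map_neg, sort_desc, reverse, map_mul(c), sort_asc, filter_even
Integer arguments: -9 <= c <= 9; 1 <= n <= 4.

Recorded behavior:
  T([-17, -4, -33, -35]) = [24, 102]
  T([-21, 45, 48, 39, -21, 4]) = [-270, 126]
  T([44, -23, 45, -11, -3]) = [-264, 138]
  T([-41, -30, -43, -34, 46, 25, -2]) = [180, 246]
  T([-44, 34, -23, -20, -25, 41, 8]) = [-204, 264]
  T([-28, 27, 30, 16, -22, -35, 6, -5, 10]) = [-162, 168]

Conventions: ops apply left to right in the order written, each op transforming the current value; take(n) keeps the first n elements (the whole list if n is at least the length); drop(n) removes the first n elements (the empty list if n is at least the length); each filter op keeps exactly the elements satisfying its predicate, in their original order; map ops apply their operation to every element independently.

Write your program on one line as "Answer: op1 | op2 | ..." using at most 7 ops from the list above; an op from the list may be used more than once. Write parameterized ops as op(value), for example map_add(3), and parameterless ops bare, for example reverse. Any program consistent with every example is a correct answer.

take(4) | take(2) | sort_asc | reverse | map_neg | map_mul(6)

Check, running the answer program on each example:
  [-17, -4, -33, -35] -> [-17, -4, -33, -35] -> [-17, -4] -> [-17, -4] -> [-4, -17] -> [4, 17] -> [24, 102]
  [-21, 45, 48, 39, -21, 4] -> [-21, 45, 48, 39] -> [-21, 45] -> [-21, 45] -> [45, -21] -> [-45, 21] -> [-270, 126]
  [44, -23, 45, -11, -3] -> [44, -23, 45, -11] -> [44, -23] -> [-23, 44] -> [44, -23] -> [-44, 23] -> [-264, 138]
  [-41, -30, -43, -34, 46, 25, -2] -> [-41, -30, -43, -34] -> [-41, -30] -> [-41, -30] -> [-30, -41] -> [30, 41] -> [180, 246]
  [-44, 34, -23, -20, -25, 41, 8] -> [-44, 34, -23, -20] -> [-44, 34] -> [-44, 34] -> [34, -44] -> [-34, 44] -> [-204, 264]
  [-28, 27, 30, 16, -22, -35, 6, -5, 10] -> [-28, 27, 30, 16] -> [-28, 27] -> [-28, 27] -> [27, -28] -> [-27, 28] -> [-162, 168]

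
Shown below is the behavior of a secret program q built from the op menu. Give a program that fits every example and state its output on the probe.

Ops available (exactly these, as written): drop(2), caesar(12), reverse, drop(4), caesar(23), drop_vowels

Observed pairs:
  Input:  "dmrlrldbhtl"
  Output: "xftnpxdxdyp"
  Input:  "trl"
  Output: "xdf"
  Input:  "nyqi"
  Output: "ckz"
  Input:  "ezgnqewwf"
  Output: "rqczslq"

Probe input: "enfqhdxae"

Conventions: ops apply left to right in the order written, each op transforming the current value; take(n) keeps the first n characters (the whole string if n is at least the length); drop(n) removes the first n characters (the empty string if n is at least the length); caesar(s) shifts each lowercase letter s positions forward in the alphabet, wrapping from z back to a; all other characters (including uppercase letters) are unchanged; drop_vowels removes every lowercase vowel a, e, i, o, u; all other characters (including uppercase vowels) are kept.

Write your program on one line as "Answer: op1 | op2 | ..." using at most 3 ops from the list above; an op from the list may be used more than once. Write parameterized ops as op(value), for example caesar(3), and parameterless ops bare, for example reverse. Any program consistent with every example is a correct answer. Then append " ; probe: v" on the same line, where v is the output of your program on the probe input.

caesar(12) | reverse | drop_vowels ; probe: "qmjptcrzq"

Check, running the answer program on each example:
  "dmrlrldbhtl" -> "pydxdxpntfx" -> "xftnpxdxdyp" -> "xftnpxdxdyp"
  "trl" -> "fdx" -> "xdf" -> "xdf"
  "nyqi" -> "zkcu" -> "uckz" -> "ckz"
  "ezgnqewwf" -> "qlszcqiir" -> "riiqczslq" -> "rqczslq"
  probe: "enfqhdxae" -> "qzrctpjmq" -> "qmjptcrzq" -> "qmjptcrzq"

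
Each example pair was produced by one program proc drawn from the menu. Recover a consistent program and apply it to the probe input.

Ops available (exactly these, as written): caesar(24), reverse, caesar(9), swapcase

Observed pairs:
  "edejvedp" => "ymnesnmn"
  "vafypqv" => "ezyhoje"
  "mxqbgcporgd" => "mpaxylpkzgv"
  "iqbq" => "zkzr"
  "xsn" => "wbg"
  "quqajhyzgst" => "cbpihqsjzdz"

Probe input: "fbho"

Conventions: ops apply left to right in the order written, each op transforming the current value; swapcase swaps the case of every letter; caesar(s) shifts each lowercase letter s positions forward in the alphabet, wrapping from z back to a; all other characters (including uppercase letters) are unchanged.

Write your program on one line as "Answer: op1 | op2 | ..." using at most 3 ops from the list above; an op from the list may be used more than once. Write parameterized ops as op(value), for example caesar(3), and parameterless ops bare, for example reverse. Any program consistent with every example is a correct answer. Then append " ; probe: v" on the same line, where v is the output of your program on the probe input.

reverse | caesar(9) ; probe: "xqko"

Check, running the answer program on each example:
  "edejvedp" -> "pdevjede" -> "ymnesnmn"
  "vafypqv" -> "vqpyfav" -> "ezyhoje"
  "mxqbgcporgd" -> "dgropcgbqxm" -> "mpaxylpkzgv"
  "iqbq" -> "qbqi" -> "zkzr"
  "xsn" -> "nsx" -> "wbg"
  "quqajhyzgst" -> "tsgzyhjaquq" -> "cbpihqsjzdz"
  probe: "fbho" -> "ohbf" -> "xqko"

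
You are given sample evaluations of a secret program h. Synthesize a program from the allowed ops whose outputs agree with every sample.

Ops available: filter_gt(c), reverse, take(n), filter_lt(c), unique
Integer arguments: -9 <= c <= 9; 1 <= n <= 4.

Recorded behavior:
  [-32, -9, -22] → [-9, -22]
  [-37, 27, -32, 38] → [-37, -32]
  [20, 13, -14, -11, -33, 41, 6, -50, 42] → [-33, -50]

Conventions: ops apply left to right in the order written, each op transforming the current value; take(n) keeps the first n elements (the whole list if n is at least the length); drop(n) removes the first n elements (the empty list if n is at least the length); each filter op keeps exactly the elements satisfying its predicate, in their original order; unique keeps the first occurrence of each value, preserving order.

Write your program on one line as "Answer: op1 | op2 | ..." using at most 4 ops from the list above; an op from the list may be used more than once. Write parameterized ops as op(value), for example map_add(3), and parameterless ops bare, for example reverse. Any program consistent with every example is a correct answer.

reverse | filter_lt(2) | take(2) | reverse

Check, running the answer program on each example:
  [-32, -9, -22] -> [-22, -9, -32] -> [-22, -9, -32] -> [-22, -9] -> [-9, -22]
  [-37, 27, -32, 38] -> [38, -32, 27, -37] -> [-32, -37] -> [-32, -37] -> [-37, -32]
  [20, 13, -14, -11, -33, 41, 6, -50, 42] -> [42, -50, 6, 41, -33, -11, -14, 13, 20] -> [-50, -33, -11, -14] -> [-50, -33] -> [-33, -50]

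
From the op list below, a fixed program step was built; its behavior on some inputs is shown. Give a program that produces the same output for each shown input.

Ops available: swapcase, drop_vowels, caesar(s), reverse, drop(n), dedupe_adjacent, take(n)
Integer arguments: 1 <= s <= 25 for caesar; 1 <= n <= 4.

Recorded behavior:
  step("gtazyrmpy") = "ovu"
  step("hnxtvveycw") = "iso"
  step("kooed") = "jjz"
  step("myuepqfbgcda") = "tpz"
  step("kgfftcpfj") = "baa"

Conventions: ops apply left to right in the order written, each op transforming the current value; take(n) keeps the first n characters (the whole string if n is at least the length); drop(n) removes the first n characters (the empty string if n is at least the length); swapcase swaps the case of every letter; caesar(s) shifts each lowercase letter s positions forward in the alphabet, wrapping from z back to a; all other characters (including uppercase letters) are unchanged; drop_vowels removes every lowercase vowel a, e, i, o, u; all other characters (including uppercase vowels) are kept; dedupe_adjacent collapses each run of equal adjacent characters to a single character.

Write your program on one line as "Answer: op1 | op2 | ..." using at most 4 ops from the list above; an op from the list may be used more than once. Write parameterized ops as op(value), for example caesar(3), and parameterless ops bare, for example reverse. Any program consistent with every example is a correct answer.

take(4) | drop(1) | caesar(2) | caesar(19)

Check, running the answer program on each example:
  "gtazyrmpy" -> "gtaz" -> "taz" -> "vcb" -> "ovu"
  "hnxtvveycw" -> "hnxt" -> "nxt" -> "pzv" -> "iso"
  "kooed" -> "kooe" -> "ooe" -> "qqg" -> "jjz"
  "myuepqfbgcda" -> "myue" -> "yue" -> "awg" -> "tpz"
  "kgfftcpfj" -> "kgff" -> "gff" -> "ihh" -> "baa"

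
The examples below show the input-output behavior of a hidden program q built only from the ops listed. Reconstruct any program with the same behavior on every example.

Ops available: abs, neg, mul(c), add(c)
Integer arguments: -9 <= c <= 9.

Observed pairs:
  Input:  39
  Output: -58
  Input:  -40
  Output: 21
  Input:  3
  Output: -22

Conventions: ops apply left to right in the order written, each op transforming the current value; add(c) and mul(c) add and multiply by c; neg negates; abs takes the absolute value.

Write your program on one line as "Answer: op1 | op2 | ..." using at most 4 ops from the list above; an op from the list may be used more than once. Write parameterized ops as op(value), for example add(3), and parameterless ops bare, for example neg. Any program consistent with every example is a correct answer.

add(6) | add(9) | neg | add(-4)

Check, running the answer program on each example:
  39 -> 45 -> 54 -> -54 -> -58
  -40 -> -34 -> -25 -> 25 -> 21
  3 -> 9 -> 18 -> -18 -> -22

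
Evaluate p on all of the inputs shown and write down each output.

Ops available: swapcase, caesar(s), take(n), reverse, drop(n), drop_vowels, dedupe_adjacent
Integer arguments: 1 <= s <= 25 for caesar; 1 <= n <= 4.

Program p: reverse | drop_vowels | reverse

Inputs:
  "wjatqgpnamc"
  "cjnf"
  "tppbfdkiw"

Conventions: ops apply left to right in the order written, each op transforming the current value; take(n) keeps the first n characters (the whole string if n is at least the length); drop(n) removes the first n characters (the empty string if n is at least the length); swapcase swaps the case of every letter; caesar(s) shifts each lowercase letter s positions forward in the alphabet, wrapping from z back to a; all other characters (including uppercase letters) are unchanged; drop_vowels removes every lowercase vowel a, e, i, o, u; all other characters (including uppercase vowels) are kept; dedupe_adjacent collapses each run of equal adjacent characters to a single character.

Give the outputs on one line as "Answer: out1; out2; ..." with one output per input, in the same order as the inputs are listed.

Execution, op by op:
  "wjatqgpnamc" -> "cmanpgqtajw" -> "cmnpgqtjw" -> "wjtqgpnmc"
  "cjnf" -> "fnjc" -> "fnjc" -> "cjnf"
  "tppbfdkiw" -> "wikdfbppt" -> "wkdfbppt" -> "tppbfdkw"

"wjtqgpnmc"; "cjnf"; "tppbfdkw"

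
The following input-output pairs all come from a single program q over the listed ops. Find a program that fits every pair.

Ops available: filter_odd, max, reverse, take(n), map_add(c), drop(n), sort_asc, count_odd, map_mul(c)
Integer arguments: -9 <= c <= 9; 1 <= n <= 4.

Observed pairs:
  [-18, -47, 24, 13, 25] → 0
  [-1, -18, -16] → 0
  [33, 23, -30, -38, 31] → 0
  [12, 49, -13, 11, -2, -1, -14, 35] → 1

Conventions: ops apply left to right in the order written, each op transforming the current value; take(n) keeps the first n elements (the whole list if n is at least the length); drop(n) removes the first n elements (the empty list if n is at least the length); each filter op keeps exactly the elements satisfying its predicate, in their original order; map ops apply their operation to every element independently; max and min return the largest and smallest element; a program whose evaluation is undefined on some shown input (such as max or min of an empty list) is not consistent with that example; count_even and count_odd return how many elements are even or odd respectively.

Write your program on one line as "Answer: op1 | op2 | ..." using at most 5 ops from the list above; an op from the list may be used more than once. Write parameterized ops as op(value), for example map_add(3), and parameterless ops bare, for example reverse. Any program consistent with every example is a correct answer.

drop(4) | sort_asc | filter_odd | drop(1) | count_odd

Check, running the answer program on each example:
  [-18, -47, 24, 13, 25] -> [25] -> [25] -> [25] -> [] -> 0
  [-1, -18, -16] -> [] -> [] -> [] -> [] -> 0
  [33, 23, -30, -38, 31] -> [31] -> [31] -> [31] -> [] -> 0
  [12, 49, -13, 11, -2, -1, -14, 35] -> [-2, -1, -14, 35] -> [-14, -2, -1, 35] -> [-1, 35] -> [35] -> 1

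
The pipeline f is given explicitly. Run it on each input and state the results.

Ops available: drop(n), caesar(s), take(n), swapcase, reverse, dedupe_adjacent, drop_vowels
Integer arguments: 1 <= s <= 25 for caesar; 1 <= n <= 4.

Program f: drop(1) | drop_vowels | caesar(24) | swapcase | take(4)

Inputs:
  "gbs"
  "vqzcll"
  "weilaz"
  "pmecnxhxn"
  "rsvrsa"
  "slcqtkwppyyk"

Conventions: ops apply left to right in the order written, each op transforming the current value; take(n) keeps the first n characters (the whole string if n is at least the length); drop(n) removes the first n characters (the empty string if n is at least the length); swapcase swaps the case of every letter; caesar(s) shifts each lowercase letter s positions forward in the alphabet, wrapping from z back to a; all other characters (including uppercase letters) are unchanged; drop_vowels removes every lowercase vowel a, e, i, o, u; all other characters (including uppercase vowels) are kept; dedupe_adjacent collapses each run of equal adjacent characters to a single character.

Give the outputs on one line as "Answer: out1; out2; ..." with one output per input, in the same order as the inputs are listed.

Execution, op by op:
  "gbs" -> "bs" -> "bs" -> "zq" -> "ZQ" -> "ZQ"
  "vqzcll" -> "qzcll" -> "qzcll" -> "oxajj" -> "OXAJJ" -> "OXAJ"
  "weilaz" -> "eilaz" -> "lz" -> "jx" -> "JX" -> "JX"
  "pmecnxhxn" -> "mecnxhxn" -> "mcnxhxn" -> "kalvfvl" -> "KALVFVL" -> "KALV"
  "rsvrsa" -> "svrsa" -> "svrs" -> "qtpq" -> "QTPQ" -> "QTPQ"
  "slcqtkwppyyk" -> "lcqtkwppyyk" -> "lcqtkwppyyk" -> "jaoriunnwwi" -> "JAORIUNNWWI" -> "JAOR"

"ZQ"; "OXAJ"; "JX"; "KALV"; "QTPQ"; "JAOR"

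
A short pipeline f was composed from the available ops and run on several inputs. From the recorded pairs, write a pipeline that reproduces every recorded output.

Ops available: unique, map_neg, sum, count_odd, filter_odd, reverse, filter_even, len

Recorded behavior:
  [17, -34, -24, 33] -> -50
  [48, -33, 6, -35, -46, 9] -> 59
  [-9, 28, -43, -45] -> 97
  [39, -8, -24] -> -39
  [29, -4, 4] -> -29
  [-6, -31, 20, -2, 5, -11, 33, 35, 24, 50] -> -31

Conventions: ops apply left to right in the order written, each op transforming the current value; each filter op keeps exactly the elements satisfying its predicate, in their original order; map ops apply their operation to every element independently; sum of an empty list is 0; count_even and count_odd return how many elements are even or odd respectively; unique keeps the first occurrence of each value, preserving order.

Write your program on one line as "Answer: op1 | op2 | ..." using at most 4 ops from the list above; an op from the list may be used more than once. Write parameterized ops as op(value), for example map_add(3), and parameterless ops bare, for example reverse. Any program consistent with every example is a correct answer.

filter_odd | map_neg | sum

Check, running the answer program on each example:
  [17, -34, -24, 33] -> [17, 33] -> [-17, -33] -> -50
  [48, -33, 6, -35, -46, 9] -> [-33, -35, 9] -> [33, 35, -9] -> 59
  [-9, 28, -43, -45] -> [-9, -43, -45] -> [9, 43, 45] -> 97
  [39, -8, -24] -> [39] -> [-39] -> -39
  [29, -4, 4] -> [29] -> [-29] -> -29
  [-6, -31, 20, -2, 5, -11, 33, 35, 24, 50] -> [-31, 5, -11, 33, 35] -> [31, -5, 11, -33, -35] -> -31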